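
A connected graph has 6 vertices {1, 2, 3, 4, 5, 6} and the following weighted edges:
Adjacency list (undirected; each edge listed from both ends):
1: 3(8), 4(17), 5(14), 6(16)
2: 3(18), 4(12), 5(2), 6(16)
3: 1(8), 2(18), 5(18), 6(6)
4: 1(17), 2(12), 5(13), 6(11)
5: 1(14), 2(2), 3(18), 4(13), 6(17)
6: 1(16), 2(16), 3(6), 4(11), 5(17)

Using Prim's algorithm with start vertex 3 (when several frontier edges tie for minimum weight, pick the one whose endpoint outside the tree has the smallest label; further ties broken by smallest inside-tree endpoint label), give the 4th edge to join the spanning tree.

Prim's algorithm from 3:
Step 1: frontier [3–6 6, 1–3 8, 2–3 18, 3–5 18] → take 3–6 (6); add 6.
Step 2: frontier [1–3 8, 2–3 18, 3–5 18, 4–6 11, 1–6 16, 2–6 16, 5–6 17] → take 1–3 (8); add 1.
Step 3: frontier [1–5 14, 1–4 17, 2–3 18, 3–5 18, 4–6 11, 2–6 16, 5–6 17] → take 4–6 (11); add 4.
Step 4: frontier [1–5 14, 2–3 18, 3–5 18, 2–4 12, 4–5 13, 2–6 16, 5–6 17] → take 2–4 (12); add 2.
Step 5: frontier [1–5 14, 2–5 2, 3–5 18, 4–5 13, 5–6 17] → take 2–5 (2); add 5.
The 4th edge added is 2–4.

2-4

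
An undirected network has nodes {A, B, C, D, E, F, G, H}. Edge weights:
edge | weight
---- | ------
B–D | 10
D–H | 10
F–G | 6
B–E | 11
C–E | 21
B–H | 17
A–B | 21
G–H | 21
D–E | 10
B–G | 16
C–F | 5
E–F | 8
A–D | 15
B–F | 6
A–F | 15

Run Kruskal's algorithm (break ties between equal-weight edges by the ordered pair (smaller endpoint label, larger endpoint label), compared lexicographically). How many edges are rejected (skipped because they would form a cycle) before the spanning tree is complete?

2

Sort edges by weight, then run Kruskal:
C–F (5): add — endpoints in different components.
B–F (6): add — endpoints in different components.
F–G (6): add — endpoints in different components.
E–F (8): add — endpoints in different components.
B–D (10): add — endpoints in different components.
D–E (10): skip — D and E already connected.
D–H (10): add — endpoints in different components.
B–E (11): skip — B and E already connected.
A–D (15): add — endpoints in different components.
Edges rejected before the tree was complete: 2.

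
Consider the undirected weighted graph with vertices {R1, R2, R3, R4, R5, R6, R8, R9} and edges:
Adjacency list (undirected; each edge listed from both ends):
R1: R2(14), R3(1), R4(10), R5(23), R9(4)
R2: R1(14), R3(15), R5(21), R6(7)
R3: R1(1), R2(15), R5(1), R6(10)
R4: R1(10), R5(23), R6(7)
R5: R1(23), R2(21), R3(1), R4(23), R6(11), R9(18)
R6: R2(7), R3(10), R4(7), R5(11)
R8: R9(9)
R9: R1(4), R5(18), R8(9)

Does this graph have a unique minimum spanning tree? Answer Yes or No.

Kruskal: consider edges lightest-first.
R1–R3 (1): add — endpoints in different components.
R3–R5 (1): add — endpoints in different components.
R1–R9 (4): add — endpoints in different components.
R2–R6 (7): add — endpoints in different components.
R4–R6 (7): add — endpoints in different components.
R8–R9 (9): add — endpoints in different components.
R1–R4 (10): add — endpoints in different components.
Non-tree edge R3–R6 has weight 10, equal to the heaviest edge on its tree cycle — swapping gives another MST of the same weight. Not unique.

No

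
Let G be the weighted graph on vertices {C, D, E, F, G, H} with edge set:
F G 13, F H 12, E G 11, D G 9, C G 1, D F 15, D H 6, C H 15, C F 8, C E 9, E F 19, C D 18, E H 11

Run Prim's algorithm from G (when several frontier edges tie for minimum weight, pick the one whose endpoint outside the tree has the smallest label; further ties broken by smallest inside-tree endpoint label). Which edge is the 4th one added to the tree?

D-H

Grow the tree from G using Prim:
Step 1: frontier [C G 1, D G 9, E G 11, F G 13] → take C G (1); add C.
Step 2: frontier [C F 8, C E 9, C H 15, C D 18, D G 9, E G 11, F G 13] → take C F (8); add F.
Step 3: frontier [C E 9, C H 15, C D 18, F H 12, D F 15, E F 19, D G 9, E G 11] → take D G (9); add D.
Step 4: frontier [C E 9, C H 15, D H 6, F H 12, E F 19, E G 11] → take D H (6); add H.
Step 5: frontier [C E 9, E F 19, E G 11, E H 11] → take C E (9); add E.
The 4th edge added is D H.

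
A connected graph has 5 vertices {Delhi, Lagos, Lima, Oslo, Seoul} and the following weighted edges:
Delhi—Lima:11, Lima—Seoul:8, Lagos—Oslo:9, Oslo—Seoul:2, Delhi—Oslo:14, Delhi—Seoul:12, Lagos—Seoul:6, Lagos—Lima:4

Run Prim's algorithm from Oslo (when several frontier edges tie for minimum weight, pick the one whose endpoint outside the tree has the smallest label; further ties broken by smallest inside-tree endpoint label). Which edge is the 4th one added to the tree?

Delhi-Lima

Prim, starting at Oslo.
Step 1: cheapest edge leaving the tree is Oslo—Seoul (2); add Seoul.
Step 2: cheapest edge leaving the tree is Lagos—Seoul (6); add Lagos.
Step 3: cheapest edge leaving the tree is Lagos—Lima (4); add Lima.
Step 4: cheapest edge leaving the tree is Delhi—Lima (11); add Delhi.
The 4th edge added is Delhi—Lima.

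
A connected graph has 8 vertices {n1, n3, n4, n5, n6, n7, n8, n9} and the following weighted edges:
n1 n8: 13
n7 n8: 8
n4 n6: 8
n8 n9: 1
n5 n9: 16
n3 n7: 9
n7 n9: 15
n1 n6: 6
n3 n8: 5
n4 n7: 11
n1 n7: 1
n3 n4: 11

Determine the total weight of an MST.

Prim's algorithm from n9:
Step 1: frontier [n8 n9 1, n7 n9 15, n5 n9 16] → take n8 n9 (1); add n8.
Step 2: frontier [n3 n8 5, n7 n8 8, n1 n8 13, n7 n9 15, n5 n9 16] → take n3 n8 (5); add n3.
Step 3: frontier [n3 n7 9, n3 n4 11, n7 n8 8, n1 n8 13, n7 n9 15, n5 n9 16] → take n7 n8 (8); add n7.
Step 4: frontier [n3 n4 11, n1 n7 1, n4 n7 11, n1 n8 13, n5 n9 16] → take n1 n7 (1); add n1.
Step 5: frontier [n1 n6 6, n3 n4 11, n4 n7 11, n5 n9 16] → take n1 n6 (6); add n6.
Step 6: frontier [n3 n4 11, n4 n6 8, n4 n7 11, n5 n9 16] → take n4 n6 (8); add n4.
Step 7: frontier [n5 n9 16] → take n5 n9 (16); add n5.
MST edges: n8 n9, n3 n8, n7 n8, n1 n7, n1 n6, n4 n6, n5 n9; total weight 1+5+8+1+6+8+16 = 45.

45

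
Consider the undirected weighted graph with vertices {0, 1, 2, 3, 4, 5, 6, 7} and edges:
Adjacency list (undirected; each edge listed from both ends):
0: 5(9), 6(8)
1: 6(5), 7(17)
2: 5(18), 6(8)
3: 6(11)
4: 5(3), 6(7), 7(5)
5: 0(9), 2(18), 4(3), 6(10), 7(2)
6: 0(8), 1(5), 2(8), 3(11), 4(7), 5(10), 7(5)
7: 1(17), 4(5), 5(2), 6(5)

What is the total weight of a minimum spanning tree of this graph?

42

Sort edges by weight, then run Kruskal:
5—7 (2): add — endpoints in different components.
4—5 (3): add — endpoints in different components.
1—6 (5): add — endpoints in different components.
4—7 (5): skip — 4 and 7 already connected.
6—7 (5): add — endpoints in different components.
4—6 (7): skip — 4 and 6 already connected.
0—6 (8): add — endpoints in different components.
2—6 (8): add — endpoints in different components.
0—5 (9): skip — 0 and 5 already connected.
5—6 (10): skip — 5 and 6 already connected.
3—6 (11): add — endpoints in different components.
MST edges: 5—7, 4—5, 1—6, 6—7, 0—6, 2—6, 3—6; total weight 2+3+5+5+8+8+11 = 42.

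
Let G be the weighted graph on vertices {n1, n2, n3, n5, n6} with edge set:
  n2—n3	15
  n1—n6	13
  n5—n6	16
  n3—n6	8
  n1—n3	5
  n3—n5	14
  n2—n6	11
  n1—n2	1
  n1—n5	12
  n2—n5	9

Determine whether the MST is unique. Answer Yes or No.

Yes

Sort edges by weight, then run Kruskal:
n1—n2 (1): add. Components now {n1,n2} {n6} {n5} {n3}
n1—n3 (5): add. Components now {n1,n2,n3} {n6} {n5}
n3—n6 (8): add. Components now {n1,n2,n3,n6} {n5}
n2—n5 (9): add. Components now {n1,n2,n3,n5,n6}
Every non-tree edge has weight strictly greater than the heaviest edge on the tree path between its endpoints, so the MST is unique.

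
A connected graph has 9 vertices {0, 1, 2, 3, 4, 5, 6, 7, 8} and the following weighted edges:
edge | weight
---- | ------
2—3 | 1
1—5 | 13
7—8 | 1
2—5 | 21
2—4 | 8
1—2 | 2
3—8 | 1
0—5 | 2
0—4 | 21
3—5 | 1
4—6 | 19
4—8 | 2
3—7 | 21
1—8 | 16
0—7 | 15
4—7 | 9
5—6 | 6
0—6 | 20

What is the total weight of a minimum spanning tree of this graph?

16

Prim, starting at 5.
Step 1: cheapest edge leaving the tree is 3—5 (1); add 3.
Step 2: cheapest edge leaving the tree is 2—3 (1); add 2.
Step 3: cheapest edge leaving the tree is 3—8 (1); add 8.
Step 4: cheapest edge leaving the tree is 7—8 (1); add 7.
Step 5: cheapest edge leaving the tree is 0—5 (2); add 0.
Step 6: cheapest edge leaving the tree is 1—2 (2); add 1.
Step 7: cheapest edge leaving the tree is 4—8 (2); add 4.
Step 8: cheapest edge leaving the tree is 5—6 (6); add 6.
MST edges: 3—5, 2—3, 3—8, 7—8, 0—5, 1—2, 4—8, 5—6; total weight 1+1+1+1+2+2+2+6 = 16.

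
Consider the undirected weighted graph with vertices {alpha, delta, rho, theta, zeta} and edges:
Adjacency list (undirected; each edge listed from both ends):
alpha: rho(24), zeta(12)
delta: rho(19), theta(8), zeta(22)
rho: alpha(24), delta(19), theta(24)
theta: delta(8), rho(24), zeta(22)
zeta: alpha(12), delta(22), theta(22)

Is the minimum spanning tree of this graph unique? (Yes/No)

No

Kruskal's algorithm — process edges by increasing weight (ties by edge label):
delta theta (8): add — endpoints in different components.
alpha zeta (12): add — endpoints in different components.
delta rho (19): add — endpoints in different components.
delta zeta (22): add — endpoints in different components.
Non-tree edge theta zeta has weight 22, equal to the heaviest edge on its tree cycle — swapping gives another MST of the same weight. Not unique.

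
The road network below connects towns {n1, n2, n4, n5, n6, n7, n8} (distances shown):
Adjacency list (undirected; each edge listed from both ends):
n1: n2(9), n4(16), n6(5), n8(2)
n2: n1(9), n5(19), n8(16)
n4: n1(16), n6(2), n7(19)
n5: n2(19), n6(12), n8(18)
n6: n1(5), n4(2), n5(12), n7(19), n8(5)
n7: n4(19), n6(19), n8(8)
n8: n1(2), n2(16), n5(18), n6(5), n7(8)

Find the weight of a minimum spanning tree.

38

Prim, starting at n2.
Step 1: cheapest edge leaving the tree is n1-n2 (9); add n1.
Step 2: cheapest edge leaving the tree is n1-n8 (2); add n8.
Step 3: cheapest edge leaving the tree is n1-n6 (5); add n6.
Step 4: cheapest edge leaving the tree is n4-n6 (2); add n4.
Step 5: cheapest edge leaving the tree is n7-n8 (8); add n7.
Step 6: cheapest edge leaving the tree is n5-n6 (12); add n5.
MST edges: n1-n2, n1-n8, n1-n6, n4-n6, n7-n8, n5-n6; total weight 9+2+5+2+8+12 = 38.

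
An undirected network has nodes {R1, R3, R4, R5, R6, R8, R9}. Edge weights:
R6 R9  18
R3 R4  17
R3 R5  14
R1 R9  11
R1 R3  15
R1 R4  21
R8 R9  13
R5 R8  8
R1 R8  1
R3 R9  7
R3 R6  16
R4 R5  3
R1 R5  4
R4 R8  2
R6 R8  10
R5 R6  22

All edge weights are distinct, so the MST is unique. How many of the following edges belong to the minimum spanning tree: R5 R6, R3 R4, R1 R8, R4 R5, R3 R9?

3

Kruskal's algorithm — process edges by increasing weight (ties by edge label):
R1 R8 (1): add — endpoints in different components.
R4 R8 (2): add — endpoints in different components.
R4 R5 (3): add — endpoints in different components.
R1 R5 (4): skip — R5 and R1 already connected.
R3 R9 (7): add — endpoints in different components.
R5 R8 (8): skip — R5 and R8 already connected.
R6 R8 (10): add — endpoints in different components.
R1 R9 (11): add — endpoints in different components.
MST edge set: {R1 R8, R4 R8, R4 R5, R3 R9, R6 R8, R1 R9}.
Of the listed edges, {R1 R8, R4 R5, R3 R9} are in the MST → 3.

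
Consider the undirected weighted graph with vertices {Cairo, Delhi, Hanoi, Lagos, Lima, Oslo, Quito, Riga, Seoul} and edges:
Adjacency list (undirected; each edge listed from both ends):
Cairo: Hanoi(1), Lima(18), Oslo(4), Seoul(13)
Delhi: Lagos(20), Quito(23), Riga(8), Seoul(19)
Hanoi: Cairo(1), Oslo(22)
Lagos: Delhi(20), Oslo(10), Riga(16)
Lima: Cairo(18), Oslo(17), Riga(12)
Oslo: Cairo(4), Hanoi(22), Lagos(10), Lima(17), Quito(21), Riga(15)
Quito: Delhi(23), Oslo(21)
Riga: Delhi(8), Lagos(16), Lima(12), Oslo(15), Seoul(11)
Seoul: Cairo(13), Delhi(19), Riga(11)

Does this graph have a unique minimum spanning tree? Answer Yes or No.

Yes

Sort edges by weight, then run Kruskal:
Cairo-Hanoi (1): add — endpoints in different components.
Cairo-Oslo (4): add — endpoints in different components.
Delhi-Riga (8): add — endpoints in different components.
Lagos-Oslo (10): add — endpoints in different components.
Riga-Seoul (11): add — endpoints in different components.
Lima-Riga (12): add — endpoints in different components.
Cairo-Seoul (13): add — endpoints in different components.
Oslo-Riga (15): skip — Oslo and Riga already connected.
Lagos-Riga (16): skip — Riga and Lagos already connected.
Lima-Oslo (17): skip — Lima and Oslo already connected.
Cairo-Lima (18): skip — Cairo and Lima already connected.
Delhi-Seoul (19): skip — Delhi and Seoul already connected.
Delhi-Lagos (20): skip — Delhi and Lagos already connected.
Oslo-Quito (21): add — endpoints in different components.
Every non-tree edge has weight strictly greater than the heaviest edge on the tree path between its endpoints, so the MST is unique.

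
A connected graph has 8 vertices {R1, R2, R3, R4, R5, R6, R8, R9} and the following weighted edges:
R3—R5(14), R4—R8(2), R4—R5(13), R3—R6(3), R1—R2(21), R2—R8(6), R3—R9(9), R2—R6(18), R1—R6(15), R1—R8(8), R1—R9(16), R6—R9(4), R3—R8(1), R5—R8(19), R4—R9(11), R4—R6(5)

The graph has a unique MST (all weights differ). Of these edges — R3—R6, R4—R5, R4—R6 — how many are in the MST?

Sort edges by weight, then run Kruskal:
R3—R8 (1): add — endpoints in different components.
R4—R8 (2): add — endpoints in different components.
R3—R6 (3): add — endpoints in different components.
R6—R9 (4): add — endpoints in different components.
R4—R6 (5): skip — R6 and R4 already connected.
R2—R8 (6): add — endpoints in different components.
R1—R8 (8): add — endpoints in different components.
R3—R9 (9): skip — R3 and R9 already connected.
R4—R9 (11): skip — R4 and R9 already connected.
R4—R5 (13): add — endpoints in different components.
MST edge set: {R3—R8, R4—R8, R3—R6, R6—R9, R2—R8, R1—R8, R4—R5}.
Of the listed edges, {R3—R6, R4—R5} are in the MST → 2.

2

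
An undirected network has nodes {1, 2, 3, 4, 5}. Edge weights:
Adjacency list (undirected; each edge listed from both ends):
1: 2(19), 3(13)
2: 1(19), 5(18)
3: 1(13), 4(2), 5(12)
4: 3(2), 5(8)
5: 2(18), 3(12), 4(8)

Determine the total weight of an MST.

41

Prim's algorithm from 2:
Step 1: cheapest edge leaving the tree is 2-5 (18); add 5.
Step 2: cheapest edge leaving the tree is 4-5 (8); add 4.
Step 3: cheapest edge leaving the tree is 3-4 (2); add 3.
Step 4: cheapest edge leaving the tree is 1-3 (13); add 1.
MST edges: 2-5, 4-5, 3-4, 1-3; total weight 18+8+2+13 = 41.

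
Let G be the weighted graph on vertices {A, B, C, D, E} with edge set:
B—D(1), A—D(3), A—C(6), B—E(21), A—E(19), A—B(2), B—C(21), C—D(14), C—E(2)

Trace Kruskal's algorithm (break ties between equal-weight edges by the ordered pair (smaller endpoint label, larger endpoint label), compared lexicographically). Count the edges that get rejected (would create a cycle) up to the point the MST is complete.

Kruskal's algorithm — process edges by increasing weight (ties by edge label):
B—D (1): add — endpoints in different components.
A—B (2): add — endpoints in different components.
C—E (2): add — endpoints in different components.
A—D (3): skip — A and D already connected.
A—C (6): add — endpoints in different components.
Edges rejected before the tree was complete: 1.

1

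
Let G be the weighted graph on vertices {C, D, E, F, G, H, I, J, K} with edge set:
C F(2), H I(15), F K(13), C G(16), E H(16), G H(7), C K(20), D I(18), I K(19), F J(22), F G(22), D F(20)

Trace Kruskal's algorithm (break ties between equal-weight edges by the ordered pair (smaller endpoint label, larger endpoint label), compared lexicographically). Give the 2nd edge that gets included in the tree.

Sort edges by weight, then run Kruskal:
C F (2): add — endpoints in different components.
G H (7): add — endpoints in different components.
F K (13): add — endpoints in different components.
H I (15): add — endpoints in different components.
C G (16): add — endpoints in different components.
E H (16): add — endpoints in different components.
D I (18): add — endpoints in different components.
I K (19): skip — I and K already connected.
C K (20): skip — C and K already connected.
D F (20): skip — D and F already connected.
F G (22): skip — F and G already connected.
F J (22): add — endpoints in different components.
The 2nd edge added is G H.

G-H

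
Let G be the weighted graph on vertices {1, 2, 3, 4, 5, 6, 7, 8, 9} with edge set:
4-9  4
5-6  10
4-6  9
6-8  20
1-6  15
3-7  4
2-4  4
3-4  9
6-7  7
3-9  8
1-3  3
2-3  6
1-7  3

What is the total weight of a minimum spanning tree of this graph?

57

Kruskal's algorithm — process edges by increasing weight (ties by edge label):
1-3 (3): add — endpoints in different components.
1-7 (3): add — endpoints in different components.
2-4 (4): add — endpoints in different components.
3-7 (4): skip — 3 and 7 already connected.
4-9 (4): add — endpoints in different components.
2-3 (6): add — endpoints in different components.
6-7 (7): add — endpoints in different components.
3-9 (8): skip — 3 and 9 already connected.
3-4 (9): skip — 3 and 4 already connected.
4-6 (9): skip — 4 and 6 already connected.
5-6 (10): add — endpoints in different components.
1-6 (15): skip — 1 and 6 already connected.
6-8 (20): add — endpoints in different components.
MST edges: 1-3, 1-7, 2-4, 4-9, 2-3, 6-7, 5-6, 6-8; total weight 3+3+4+4+6+7+10+20 = 57.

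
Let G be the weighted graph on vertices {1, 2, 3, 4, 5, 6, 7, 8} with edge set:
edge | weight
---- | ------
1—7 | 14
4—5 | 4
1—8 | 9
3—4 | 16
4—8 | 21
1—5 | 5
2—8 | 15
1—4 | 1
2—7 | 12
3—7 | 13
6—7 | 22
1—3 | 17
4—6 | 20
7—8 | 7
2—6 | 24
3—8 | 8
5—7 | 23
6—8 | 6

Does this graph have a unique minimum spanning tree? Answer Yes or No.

Yes

Sort edges by weight, then run Kruskal:
1—4 (1): add — endpoints in different components.
4—5 (4): add — endpoints in different components.
1—5 (5): skip — 1 and 5 already connected.
6—8 (6): add — endpoints in different components.
7—8 (7): add — endpoints in different components.
3—8 (8): add — endpoints in different components.
1—8 (9): add — endpoints in different components.
2—7 (12): add — endpoints in different components.
Every non-tree edge has weight strictly greater than the heaviest edge on the tree path between its endpoints, so the MST is unique.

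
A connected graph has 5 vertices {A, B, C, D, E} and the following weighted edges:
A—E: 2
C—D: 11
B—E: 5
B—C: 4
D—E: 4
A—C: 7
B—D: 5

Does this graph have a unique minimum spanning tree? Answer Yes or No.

Kruskal: consider edges lightest-first.
A—E (2): add. Components now {A,E} {B} {C} {D}
B—C (4): add. Components now {A,E} {B,C} {D}
D—E (4): add. Components now {A,D,E} {B,C}
B—D (5): add. Components now {A,B,C,D,E}
Non-tree edge B—E has weight 5, equal to the heaviest edge on its tree cycle — swapping gives another MST of the same weight. Not unique.

No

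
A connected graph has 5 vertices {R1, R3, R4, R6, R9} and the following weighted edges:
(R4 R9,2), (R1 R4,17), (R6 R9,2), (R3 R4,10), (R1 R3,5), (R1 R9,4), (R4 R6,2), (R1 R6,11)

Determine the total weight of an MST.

13

Prim's algorithm from R6:
Step 1: cheapest edge leaving the tree is R4 R6 (2); add R4.
Step 2: cheapest edge leaving the tree is R4 R9 (2); add R9.
Step 3: cheapest edge leaving the tree is R1 R9 (4); add R1.
Step 4: cheapest edge leaving the tree is R1 R3 (5); add R3.
MST edges: R4 R6, R4 R9, R1 R9, R1 R3; total weight 2+2+4+5 = 13.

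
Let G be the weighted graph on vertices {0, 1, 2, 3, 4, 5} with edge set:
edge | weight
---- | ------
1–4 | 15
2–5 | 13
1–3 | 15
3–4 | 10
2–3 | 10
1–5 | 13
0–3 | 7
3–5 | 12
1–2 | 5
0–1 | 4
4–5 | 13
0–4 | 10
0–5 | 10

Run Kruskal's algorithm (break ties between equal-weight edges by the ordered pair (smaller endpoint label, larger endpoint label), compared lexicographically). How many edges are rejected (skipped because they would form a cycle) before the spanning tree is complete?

0

Kruskal's algorithm — process edges by increasing weight (ties by edge label):
0–1 (4): add — endpoints in different components.
1–2 (5): add — endpoints in different components.
0–3 (7): add — endpoints in different components.
0–4 (10): add — endpoints in different components.
0–5 (10): add — endpoints in different components.
Edges rejected before the tree was complete: 0.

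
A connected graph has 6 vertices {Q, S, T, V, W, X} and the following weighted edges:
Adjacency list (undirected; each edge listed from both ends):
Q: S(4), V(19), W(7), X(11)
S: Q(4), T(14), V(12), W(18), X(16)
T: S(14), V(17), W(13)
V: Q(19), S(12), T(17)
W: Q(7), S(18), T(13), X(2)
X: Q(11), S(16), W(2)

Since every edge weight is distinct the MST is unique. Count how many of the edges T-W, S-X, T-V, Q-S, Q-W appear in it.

3

Sort edges by weight, then run Kruskal:
W-X (2): add. Components now {V} {T} {Q} {W,X} {S}
Q-S (4): add. Components now {V} {T} {Q,S} {W,X}
Q-W (7): add. Components now {V} {T} {Q,S,W,X}
Q-X (11): skip — Q and X already connected.
S-V (12): add. Components now {Q,S,V,W,X} {T}
T-W (13): add. Components now {Q,S,T,V,W,X}
MST edge set: {W-X, Q-S, Q-W, S-V, T-W}.
Of the listed edges, {T-W, Q-S, Q-W} are in the MST → 3.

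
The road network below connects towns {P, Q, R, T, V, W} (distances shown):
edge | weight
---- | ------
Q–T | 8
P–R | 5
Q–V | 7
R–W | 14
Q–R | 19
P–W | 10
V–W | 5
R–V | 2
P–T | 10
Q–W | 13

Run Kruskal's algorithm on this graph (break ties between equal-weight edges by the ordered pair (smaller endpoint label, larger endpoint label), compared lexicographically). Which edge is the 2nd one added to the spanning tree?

P-R

Kruskal's algorithm — process edges by increasing weight (ties by edge label):
R–V (2): add. Components now {P} {Q} {T} {R,V} {W}
P–R (5): add. Components now {P,R,V} {Q} {T} {W}
V–W (5): add. Components now {P,R,V,W} {Q} {T}
Q–V (7): add. Components now {P,Q,R,V,W} {T}
Q–T (8): add. Components now {P,Q,R,T,V,W}
The 2nd edge added is P–R.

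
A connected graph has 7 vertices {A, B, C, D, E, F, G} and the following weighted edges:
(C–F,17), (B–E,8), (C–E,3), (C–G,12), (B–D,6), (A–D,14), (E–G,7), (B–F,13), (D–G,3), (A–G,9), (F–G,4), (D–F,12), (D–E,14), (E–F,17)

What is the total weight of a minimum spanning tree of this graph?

32

Prim's algorithm from F:
Step 1: cheapest edge leaving the tree is F–G (4); add G.
Step 2: cheapest edge leaving the tree is D–G (3); add D.
Step 3: cheapest edge leaving the tree is B–D (6); add B.
Step 4: cheapest edge leaving the tree is E–G (7); add E.
Step 5: cheapest edge leaving the tree is C–E (3); add C.
Step 6: cheapest edge leaving the tree is A–G (9); add A.
MST edges: F–G, D–G, B–D, E–G, C–E, A–G; total weight 4+3+6+7+3+9 = 32.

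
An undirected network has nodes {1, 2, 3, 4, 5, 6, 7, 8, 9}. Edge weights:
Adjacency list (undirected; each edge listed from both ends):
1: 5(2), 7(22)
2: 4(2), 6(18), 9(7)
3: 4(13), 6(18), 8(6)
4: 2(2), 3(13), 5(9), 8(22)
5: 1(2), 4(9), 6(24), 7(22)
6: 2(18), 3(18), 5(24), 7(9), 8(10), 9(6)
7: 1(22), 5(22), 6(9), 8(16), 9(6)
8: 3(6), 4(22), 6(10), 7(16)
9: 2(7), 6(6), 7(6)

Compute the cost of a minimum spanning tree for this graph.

48

Kruskal's algorithm — process edges by increasing weight (ties by edge label):
1–5 (2): add — endpoints in different components.
2–4 (2): add — endpoints in different components.
3–8 (6): add — endpoints in different components.
6–9 (6): add — endpoints in different components.
7–9 (6): add — endpoints in different components.
2–9 (7): add — endpoints in different components.
4–5 (9): add — endpoints in different components.
6–7 (9): skip — 6 and 7 already connected.
6–8 (10): add — endpoints in different components.
MST edges: 1–5, 2–4, 3–8, 6–9, 7–9, 2–9, 4–5, 6–8; total weight 2+2+6+6+6+7+9+10 = 48.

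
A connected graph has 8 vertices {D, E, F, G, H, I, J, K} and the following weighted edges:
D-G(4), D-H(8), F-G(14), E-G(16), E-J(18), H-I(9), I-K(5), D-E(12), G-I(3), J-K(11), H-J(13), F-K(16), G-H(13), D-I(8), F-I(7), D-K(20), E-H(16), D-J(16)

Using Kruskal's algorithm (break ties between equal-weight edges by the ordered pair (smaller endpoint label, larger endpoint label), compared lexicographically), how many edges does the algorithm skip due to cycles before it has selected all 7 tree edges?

Sort edges by weight, then run Kruskal:
G-I (3): add — endpoints in different components.
D-G (4): add — endpoints in different components.
I-K (5): add — endpoints in different components.
F-I (7): add — endpoints in different components.
D-H (8): add — endpoints in different components.
D-I (8): skip — D and I already connected.
H-I (9): skip — H and I already connected.
J-K (11): add — endpoints in different components.
D-E (12): add — endpoints in different components.
Edges rejected before the tree was complete: 2.

2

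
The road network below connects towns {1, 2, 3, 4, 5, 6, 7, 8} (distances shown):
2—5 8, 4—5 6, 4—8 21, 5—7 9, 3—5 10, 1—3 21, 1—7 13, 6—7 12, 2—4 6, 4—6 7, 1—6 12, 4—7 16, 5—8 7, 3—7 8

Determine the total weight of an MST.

55

Sort edges by weight, then run Kruskal:
2—4 (6): add — endpoints in different components.
4—5 (6): add — endpoints in different components.
4—6 (7): add — endpoints in different components.
5—8 (7): add — endpoints in different components.
2—5 (8): skip — 2 and 5 already connected.
3—7 (8): add — endpoints in different components.
5—7 (9): add — endpoints in different components.
3—5 (10): skip — 3 and 5 already connected.
1—6 (12): add — endpoints in different components.
MST edges: 2—4, 4—5, 4—6, 5—8, 3—7, 5—7, 1—6; total weight 6+6+7+7+8+9+12 = 55.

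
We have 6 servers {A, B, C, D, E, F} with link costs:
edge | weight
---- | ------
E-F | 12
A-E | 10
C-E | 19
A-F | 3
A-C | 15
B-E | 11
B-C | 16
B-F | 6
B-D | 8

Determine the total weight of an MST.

Prim's algorithm from E:
Step 1: cheapest edge leaving the tree is A-E (10); add A.
Step 2: cheapest edge leaving the tree is A-F (3); add F.
Step 3: cheapest edge leaving the tree is B-F (6); add B.
Step 4: cheapest edge leaving the tree is B-D (8); add D.
Step 5: cheapest edge leaving the tree is A-C (15); add C.
MST edges: A-E, A-F, B-F, B-D, A-C; total weight 10+3+6+8+15 = 42.

42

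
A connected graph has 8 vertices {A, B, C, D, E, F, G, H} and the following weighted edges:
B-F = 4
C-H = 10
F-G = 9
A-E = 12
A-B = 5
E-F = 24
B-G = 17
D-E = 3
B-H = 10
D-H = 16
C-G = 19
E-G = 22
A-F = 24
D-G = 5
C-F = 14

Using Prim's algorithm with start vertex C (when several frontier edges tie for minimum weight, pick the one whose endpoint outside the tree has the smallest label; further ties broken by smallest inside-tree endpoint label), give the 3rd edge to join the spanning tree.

Grow the tree from C using Prim:
Step 1: cheapest edge leaving the tree is C-H (10); add H.
Step 2: cheapest edge leaving the tree is B-H (10); add B.
Step 3: cheapest edge leaving the tree is B-F (4); add F.
Step 4: cheapest edge leaving the tree is A-B (5); add A.
Step 5: cheapest edge leaving the tree is F-G (9); add G.
Step 6: cheapest edge leaving the tree is D-G (5); add D.
Step 7: cheapest edge leaving the tree is D-E (3); add E.
The 3rd edge added is B-F.

B-F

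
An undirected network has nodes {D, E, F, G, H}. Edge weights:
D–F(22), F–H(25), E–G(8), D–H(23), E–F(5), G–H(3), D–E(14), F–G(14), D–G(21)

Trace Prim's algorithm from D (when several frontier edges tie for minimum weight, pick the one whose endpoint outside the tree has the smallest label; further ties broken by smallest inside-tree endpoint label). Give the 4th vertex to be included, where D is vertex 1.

G

Grow the tree from D using Prim:
Step 1: frontier [D–E 14, D–G 21, D–F 22, D–H 23] → take D–E (14); add E.
Step 2: frontier [D–G 21, D–F 22, D–H 23, E–F 5, E–G 8] → take E–F (5); add F.
Step 3: frontier [D–G 21, D–H 23, E–G 8, F–G 14, F–H 25] → take E–G (8); add G.
Step 4: frontier [D–H 23, F–H 25, G–H 3] → take G–H (3); add H.
Vertex order: D, E, F, G, H. The 4th vertex is G.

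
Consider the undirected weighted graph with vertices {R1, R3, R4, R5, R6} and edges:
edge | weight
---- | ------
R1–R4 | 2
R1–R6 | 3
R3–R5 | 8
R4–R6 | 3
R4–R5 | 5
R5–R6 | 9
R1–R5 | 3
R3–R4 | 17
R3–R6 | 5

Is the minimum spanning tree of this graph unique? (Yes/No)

No

Kruskal's algorithm — process edges by increasing weight (ties by edge label):
R1–R4 (2): add — endpoints in different components.
R1–R5 (3): add — endpoints in different components.
R1–R6 (3): add — endpoints in different components.
R4–R6 (3): skip — R4 and R6 already connected.
R3–R6 (5): add — endpoints in different components.
Non-tree edge R4–R6 has weight 3, equal to the heaviest edge on its tree cycle — swapping gives another MST of the same weight. Not unique.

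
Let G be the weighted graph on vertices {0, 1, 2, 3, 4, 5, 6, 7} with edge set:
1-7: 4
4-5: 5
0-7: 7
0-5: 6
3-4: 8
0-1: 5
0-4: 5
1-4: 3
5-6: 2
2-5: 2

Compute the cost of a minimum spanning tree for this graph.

29

Prim's algorithm from 1:
Step 1: cheapest edge leaving the tree is 1-4 (3); add 4.
Step 2: cheapest edge leaving the tree is 1-7 (4); add 7.
Step 3: cheapest edge leaving the tree is 0-1 (5); add 0.
Step 4: cheapest edge leaving the tree is 4-5 (5); add 5.
Step 5: cheapest edge leaving the tree is 2-5 (2); add 2.
Step 6: cheapest edge leaving the tree is 5-6 (2); add 6.
Step 7: cheapest edge leaving the tree is 3-4 (8); add 3.
MST edges: 1-4, 1-7, 0-1, 4-5, 2-5, 5-6, 3-4; total weight 3+4+5+5+2+2+8 = 29.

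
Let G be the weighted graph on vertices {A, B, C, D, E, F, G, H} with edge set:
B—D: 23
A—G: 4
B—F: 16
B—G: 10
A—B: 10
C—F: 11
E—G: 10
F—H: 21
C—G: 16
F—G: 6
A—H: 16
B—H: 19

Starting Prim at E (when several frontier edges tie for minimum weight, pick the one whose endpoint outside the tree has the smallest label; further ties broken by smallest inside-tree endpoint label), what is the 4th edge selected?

A-B

Prim, starting at E.
Step 1: cheapest edge leaving the tree is E—G (10); add G.
Step 2: cheapest edge leaving the tree is A—G (4); add A.
Step 3: cheapest edge leaving the tree is F—G (6); add F.
Step 4: cheapest edge leaving the tree is A—B (10); add B.
Step 5: cheapest edge leaving the tree is C—F (11); add C.
Step 6: cheapest edge leaving the tree is A—H (16); add H.
Step 7: cheapest edge leaving the tree is B—D (23); add D.
The 4th edge added is A—B.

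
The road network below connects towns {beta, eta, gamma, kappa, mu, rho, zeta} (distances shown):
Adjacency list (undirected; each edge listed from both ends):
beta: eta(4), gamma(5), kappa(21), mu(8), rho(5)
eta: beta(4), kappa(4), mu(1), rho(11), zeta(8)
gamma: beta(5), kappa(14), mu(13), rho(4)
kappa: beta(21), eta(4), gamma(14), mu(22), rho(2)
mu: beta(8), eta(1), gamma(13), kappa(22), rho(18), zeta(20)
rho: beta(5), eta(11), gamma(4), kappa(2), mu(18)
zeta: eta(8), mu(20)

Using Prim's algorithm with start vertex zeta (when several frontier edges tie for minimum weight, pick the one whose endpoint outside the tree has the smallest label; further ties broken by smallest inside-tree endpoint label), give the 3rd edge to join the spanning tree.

Grow the tree from zeta using Prim:
Step 1: cheapest edge leaving the tree is eta–zeta (8); add eta.
Step 2: cheapest edge leaving the tree is eta–mu (1); add mu.
Step 3: cheapest edge leaving the tree is beta–eta (4); add beta.
Step 4: cheapest edge leaving the tree is eta–kappa (4); add kappa.
Step 5: cheapest edge leaving the tree is kappa–rho (2); add rho.
Step 6: cheapest edge leaving the tree is gamma–rho (4); add gamma.
The 3rd edge added is beta–eta.

beta-eta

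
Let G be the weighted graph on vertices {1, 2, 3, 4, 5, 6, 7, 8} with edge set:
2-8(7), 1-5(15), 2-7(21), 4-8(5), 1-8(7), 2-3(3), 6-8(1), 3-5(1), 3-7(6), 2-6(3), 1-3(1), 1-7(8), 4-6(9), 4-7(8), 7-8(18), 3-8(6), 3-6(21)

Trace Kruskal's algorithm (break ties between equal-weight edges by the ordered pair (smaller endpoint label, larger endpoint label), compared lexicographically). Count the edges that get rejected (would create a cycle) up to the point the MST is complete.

0

Sort edges by weight, then run Kruskal:
1-3 (1): add — endpoints in different components.
3-5 (1): add — endpoints in different components.
6-8 (1): add — endpoints in different components.
2-3 (3): add — endpoints in different components.
2-6 (3): add — endpoints in different components.
4-8 (5): add — endpoints in different components.
3-7 (6): add — endpoints in different components.
Edges rejected before the tree was complete: 0.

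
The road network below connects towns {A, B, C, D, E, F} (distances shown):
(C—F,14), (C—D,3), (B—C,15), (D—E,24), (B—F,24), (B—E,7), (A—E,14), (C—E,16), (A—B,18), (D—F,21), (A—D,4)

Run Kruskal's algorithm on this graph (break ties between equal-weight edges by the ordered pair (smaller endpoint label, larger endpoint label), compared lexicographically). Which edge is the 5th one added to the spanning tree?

Sort edges by weight, then run Kruskal:
C—D (3): add. Components now {A} {B} {C,D} {E} {F}
A—D (4): add. Components now {A,C,D} {B} {E} {F}
B—E (7): add. Components now {A,C,D} {B,E} {F}
A—E (14): add. Components now {A,B,C,D,E} {F}
C—F (14): add. Components now {A,B,C,D,E,F}
The 5th edge added is C—F.

C-F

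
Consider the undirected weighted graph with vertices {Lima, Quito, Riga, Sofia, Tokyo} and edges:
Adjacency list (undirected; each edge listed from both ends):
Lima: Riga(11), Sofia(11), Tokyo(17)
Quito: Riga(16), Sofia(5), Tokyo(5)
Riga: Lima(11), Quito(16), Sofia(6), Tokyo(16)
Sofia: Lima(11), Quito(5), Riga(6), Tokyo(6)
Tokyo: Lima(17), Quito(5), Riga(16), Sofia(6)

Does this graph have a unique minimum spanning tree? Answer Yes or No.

No

Kruskal's algorithm — process edges by increasing weight (ties by edge label):
Quito—Sofia (5): add — endpoints in different components.
Quito—Tokyo (5): add — endpoints in different components.
Riga—Sofia (6): add — endpoints in different components.
Sofia—Tokyo (6): skip — Sofia and Tokyo already connected.
Lima—Riga (11): add — endpoints in different components.
Non-tree edge Lima—Sofia has weight 11, equal to the heaviest edge on its tree cycle — swapping gives another MST of the same weight. Not unique.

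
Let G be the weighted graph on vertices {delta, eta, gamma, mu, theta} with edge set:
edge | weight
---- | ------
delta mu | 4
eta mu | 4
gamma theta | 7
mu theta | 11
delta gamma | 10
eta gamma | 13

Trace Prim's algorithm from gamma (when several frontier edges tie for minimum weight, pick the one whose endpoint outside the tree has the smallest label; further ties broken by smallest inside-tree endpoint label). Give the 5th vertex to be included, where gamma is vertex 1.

eta

Prim, starting at gamma.
Step 1: cheapest edge leaving the tree is gamma theta (7); add theta.
Step 2: cheapest edge leaving the tree is delta gamma (10); add delta.
Step 3: cheapest edge leaving the tree is delta mu (4); add mu.
Step 4: cheapest edge leaving the tree is eta mu (4); add eta.
Vertex order: gamma, theta, delta, mu, eta. The 5th vertex is eta.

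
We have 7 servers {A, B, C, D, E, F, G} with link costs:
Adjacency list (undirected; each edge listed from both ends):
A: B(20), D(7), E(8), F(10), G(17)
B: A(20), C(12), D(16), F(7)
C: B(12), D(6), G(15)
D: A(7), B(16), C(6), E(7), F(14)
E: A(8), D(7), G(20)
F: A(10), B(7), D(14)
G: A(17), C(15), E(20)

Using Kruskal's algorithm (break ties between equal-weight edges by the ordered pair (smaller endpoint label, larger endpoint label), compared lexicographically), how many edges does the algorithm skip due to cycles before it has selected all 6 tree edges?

Sort edges by weight, then run Kruskal:
C–D (6): add. Components now {A} {B} {C,D} {E} {F} {G}
A–D (7): add. Components now {A,C,D} {B} {E} {F} {G}
B–F (7): add. Components now {A,C,D} {B,F} {E} {G}
D–E (7): add. Components now {A,C,D,E} {B,F} {G}
A–E (8): skip — A and E already connected.
A–F (10): add. Components now {A,B,C,D,E,F} {G}
B–C (12): skip — B and C already connected.
D–F (14): skip — D and F already connected.
C–G (15): add. Components now {A,B,C,D,E,F,G}
Edges rejected before the tree was complete: 3.

3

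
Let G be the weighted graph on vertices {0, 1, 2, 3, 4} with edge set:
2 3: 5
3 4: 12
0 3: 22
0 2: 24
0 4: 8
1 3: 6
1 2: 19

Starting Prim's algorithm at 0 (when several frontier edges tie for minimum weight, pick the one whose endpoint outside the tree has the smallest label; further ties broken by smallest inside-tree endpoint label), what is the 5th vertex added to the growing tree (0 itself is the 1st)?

1

Prim, starting at 0.
Step 1: cheapest edge leaving the tree is 0 4 (8); add 4.
Step 2: cheapest edge leaving the tree is 3 4 (12); add 3.
Step 3: cheapest edge leaving the tree is 2 3 (5); add 2.
Step 4: cheapest edge leaving the tree is 1 3 (6); add 1.
Vertex order: 0, 4, 3, 2, 1. The 5th vertex is 1.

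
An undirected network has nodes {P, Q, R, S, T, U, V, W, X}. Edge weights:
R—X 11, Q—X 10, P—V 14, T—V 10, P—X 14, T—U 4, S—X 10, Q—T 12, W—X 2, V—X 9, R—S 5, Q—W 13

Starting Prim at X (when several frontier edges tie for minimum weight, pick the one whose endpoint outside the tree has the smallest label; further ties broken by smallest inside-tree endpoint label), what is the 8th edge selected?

Prim's algorithm from X:
Step 1: frontier [W—X 2, V—X 9, Q—X 10, S—X 10, R—X 11, P—X 14] → take W—X (2); add W.
Step 2: frontier [Q—W 13, V—X 9, Q—X 10, S—X 10, R—X 11, P—X 14] → take V—X (9); add V.
Step 3: frontier [T—V 10, P—V 14, Q—W 13, Q—X 10, S—X 10, R—X 11, P—X 14] → take Q—X (10); add Q.
Step 4: frontier [Q—T 12, T—V 10, P—V 14, S—X 10, R—X 11, P—X 14] → take S—X (10); add S.
Step 5: frontier [Q—T 12, R—S 5, T—V 10, P—V 14, R—X 11, P—X 14] → take R—S (5); add R.
Step 6: frontier [Q—T 12, T—V 10, P—V 14, P—X 14] → take T—V (10); add T.
Step 7: frontier [T—U 4, P—V 14, P—X 14] → take T—U (4); add U.
Step 8: frontier [P—V 14, P—X 14] → take P—V (14); add P.
The 8th edge added is P—V.

P-V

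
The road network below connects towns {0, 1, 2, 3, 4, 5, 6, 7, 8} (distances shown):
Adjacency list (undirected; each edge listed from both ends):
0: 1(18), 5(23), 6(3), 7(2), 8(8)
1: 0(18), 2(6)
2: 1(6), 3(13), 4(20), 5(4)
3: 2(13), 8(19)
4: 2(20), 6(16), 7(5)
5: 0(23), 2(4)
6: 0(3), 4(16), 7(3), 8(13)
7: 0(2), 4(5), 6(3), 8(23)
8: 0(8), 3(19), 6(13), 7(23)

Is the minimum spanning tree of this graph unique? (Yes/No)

No

Kruskal's algorithm — process edges by increasing weight (ties by edge label):
0–7 (2): add — endpoints in different components.
0–6 (3): add — endpoints in different components.
6–7 (3): skip — 6 and 7 already connected.
2–5 (4): add — endpoints in different components.
4–7 (5): add — endpoints in different components.
1–2 (6): add — endpoints in different components.
0–8 (8): add — endpoints in different components.
2–3 (13): add — endpoints in different components.
6–8 (13): skip — 6 and 8 already connected.
4–6 (16): skip — 4 and 6 already connected.
0–1 (18): add — endpoints in different components.
Non-tree edge 6–7 has weight 3, equal to the heaviest edge on its tree cycle — swapping gives another MST of the same weight. Not unique.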